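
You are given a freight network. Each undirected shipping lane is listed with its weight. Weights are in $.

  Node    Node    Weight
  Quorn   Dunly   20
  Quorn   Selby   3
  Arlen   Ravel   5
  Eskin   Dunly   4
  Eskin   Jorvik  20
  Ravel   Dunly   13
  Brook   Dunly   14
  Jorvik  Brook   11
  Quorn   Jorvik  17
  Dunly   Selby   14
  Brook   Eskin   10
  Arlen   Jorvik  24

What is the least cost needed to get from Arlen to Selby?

$32

Shortest distances from Arlen:
Arlen: 0
Ravel: 5  (via Arlen)
Dunly: 18  (via Ravel)
Eskin: 22  (via Dunly)
Jorvik: 24  (via Arlen)
Brook: 32  (via Dunly)
Selby: 32  (via Dunly)
Shortest route: Arlen–Ravel–Dunly–Selby = $32.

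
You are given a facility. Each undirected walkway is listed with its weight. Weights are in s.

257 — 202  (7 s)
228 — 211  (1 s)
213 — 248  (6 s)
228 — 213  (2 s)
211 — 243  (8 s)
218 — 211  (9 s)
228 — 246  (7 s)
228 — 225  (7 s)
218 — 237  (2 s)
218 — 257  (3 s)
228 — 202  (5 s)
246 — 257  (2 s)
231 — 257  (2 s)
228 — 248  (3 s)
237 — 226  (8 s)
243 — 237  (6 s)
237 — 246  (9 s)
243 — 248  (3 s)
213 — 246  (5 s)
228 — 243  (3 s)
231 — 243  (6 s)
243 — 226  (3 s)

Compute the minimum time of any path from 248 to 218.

11 s

Settle nodes by increasing distance from 248:
248: 0
243: 3  (via 248)
228: 3  (via 248)
211: 4  (via 228)
213: 5  (via 228)
226: 6  (via 243)
202: 8  (via 228)
237: 9  (via 243)
231: 9  (via 243)
246: 10  (via 228)
225: 10  (via 228)
218: 11  (via 237)
Shortest route: 248–243–237–218 = 11 s.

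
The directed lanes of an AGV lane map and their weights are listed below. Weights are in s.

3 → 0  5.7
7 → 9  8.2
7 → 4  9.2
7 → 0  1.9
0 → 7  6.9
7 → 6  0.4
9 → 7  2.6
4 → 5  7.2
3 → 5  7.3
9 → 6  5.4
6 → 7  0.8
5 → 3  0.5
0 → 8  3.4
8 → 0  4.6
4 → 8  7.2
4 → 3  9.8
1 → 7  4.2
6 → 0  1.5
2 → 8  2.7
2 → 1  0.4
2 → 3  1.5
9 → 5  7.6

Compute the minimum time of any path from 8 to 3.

Shortest distances from 8:
8: 0
0: 4.6  (via 8)
7: 11.5  (via 0)
6: 11.9  (via 7)
9: 19.7  (via 7)
4: 20.7  (via 7)
5: 27.3  (via 9)
3: 27.8  (via 5)
Shortest route: 8 → 0 → 7 → 9 → 5 → 3 = 27.8 s.

27.8 s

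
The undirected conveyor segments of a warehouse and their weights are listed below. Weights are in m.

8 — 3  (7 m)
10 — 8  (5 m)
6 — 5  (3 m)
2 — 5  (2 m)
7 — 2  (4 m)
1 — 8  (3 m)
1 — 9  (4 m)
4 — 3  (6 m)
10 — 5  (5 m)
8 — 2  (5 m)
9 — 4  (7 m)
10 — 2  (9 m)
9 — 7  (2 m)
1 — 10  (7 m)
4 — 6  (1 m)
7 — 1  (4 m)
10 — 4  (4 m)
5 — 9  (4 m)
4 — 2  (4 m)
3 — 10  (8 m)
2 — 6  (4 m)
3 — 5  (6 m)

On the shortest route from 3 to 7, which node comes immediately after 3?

5

Compare a few routes:
3–8–1–7: 7+3+4 = 14
3–5–2–7: 6+2+4 = 12
Cheapest is 3–5–2–7 at 12 m.
So from 3 the first move is to 5.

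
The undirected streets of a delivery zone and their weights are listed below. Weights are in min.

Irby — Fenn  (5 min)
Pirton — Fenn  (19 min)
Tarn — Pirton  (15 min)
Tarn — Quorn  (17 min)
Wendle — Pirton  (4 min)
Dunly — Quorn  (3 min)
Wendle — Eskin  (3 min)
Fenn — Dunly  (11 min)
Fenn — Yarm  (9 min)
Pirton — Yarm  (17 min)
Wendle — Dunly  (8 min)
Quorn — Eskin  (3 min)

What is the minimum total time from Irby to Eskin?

22 min

Compare a few routes:
Irby - Fenn - Dunly - Quorn - Eskin: 5+11+3+3 = 22
Irby - Fenn - Dunly - Wendle - Eskin: 5+11+8+3 = 27
Irby - Fenn - Pirton - Wendle - Eskin: 5+19+4+3 = 31
The minimum is 22 min via Irby - Fenn - Dunly - Quorn - Eskin.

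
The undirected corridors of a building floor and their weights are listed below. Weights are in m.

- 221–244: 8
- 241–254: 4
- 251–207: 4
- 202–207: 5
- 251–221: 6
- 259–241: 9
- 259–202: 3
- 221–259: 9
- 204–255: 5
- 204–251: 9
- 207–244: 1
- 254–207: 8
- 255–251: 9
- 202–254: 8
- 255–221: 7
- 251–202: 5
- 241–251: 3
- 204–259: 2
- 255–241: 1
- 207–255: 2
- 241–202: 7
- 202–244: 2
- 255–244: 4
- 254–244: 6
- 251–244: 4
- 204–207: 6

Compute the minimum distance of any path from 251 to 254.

7 m

Settle nodes by increasing distance from 251:
251: 0
241: 3  (via 251)
255: 4  (via 241)
244: 4  (via 251)
207: 4  (via 251)
202: 5  (via 251)
221: 6  (via 251)
254: 7  (via 241)
Shortest route: 251–241–254 = 7 m.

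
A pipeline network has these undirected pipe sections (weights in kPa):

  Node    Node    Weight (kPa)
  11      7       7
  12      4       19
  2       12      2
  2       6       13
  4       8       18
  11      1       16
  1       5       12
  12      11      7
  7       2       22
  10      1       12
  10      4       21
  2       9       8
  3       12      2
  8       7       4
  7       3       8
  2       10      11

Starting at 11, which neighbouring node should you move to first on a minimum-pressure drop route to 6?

Enumerating some paths:
11 → 7 → 3 → 12 → 2 → 6: 7+8+2+2+13 = 32
11 → 12 → 2 → 6: 7+2+13 = 22
11 → 12 → 3 → 7 → 2 → 6: 7+2+8+22+13 = 52
11 → 7 → 2 → 6: 7+22+13 = 42
Cheapest is 11 → 12 → 2 → 6 at 22 kPa.
So from 11 the first move is to 12.

12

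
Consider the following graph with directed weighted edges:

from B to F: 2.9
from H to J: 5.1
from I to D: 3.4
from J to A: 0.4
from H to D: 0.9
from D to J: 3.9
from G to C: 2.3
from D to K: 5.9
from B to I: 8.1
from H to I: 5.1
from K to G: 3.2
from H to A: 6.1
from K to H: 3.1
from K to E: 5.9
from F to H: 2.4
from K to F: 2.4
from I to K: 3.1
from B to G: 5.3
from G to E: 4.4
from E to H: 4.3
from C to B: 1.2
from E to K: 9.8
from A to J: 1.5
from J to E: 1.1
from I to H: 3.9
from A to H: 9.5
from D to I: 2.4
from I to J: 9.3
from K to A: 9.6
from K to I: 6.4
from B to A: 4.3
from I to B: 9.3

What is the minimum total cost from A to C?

Enumerating some paths:
A → J → E → K → G → C: 1.5+1.1+9.8+3.2+2.3 = 17.9
A → J → E → H → D → I → K → G → C: 1.5+1.1+4.3+0.9+2.4+3.1+3.2+2.3 = 18.8
A → J → E → H → D → K → G → C: 1.5+1.1+4.3+0.9+5.9+3.2+2.3 = 19.2
The minimum is 17.9 via A → J → E → K → G → C.

17.9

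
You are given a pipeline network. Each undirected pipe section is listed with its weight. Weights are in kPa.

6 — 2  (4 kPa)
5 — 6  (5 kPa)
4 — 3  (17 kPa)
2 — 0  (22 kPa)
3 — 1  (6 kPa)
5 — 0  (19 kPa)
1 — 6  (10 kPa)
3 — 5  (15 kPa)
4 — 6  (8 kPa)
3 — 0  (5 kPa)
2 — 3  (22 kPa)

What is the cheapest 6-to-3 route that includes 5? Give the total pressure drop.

20 kPa

Best 6 to 5: 6 → 5 costing 5
Shortest 5→3: 5 → 3 = 15
Total via 5: 5 + 15 = 20 kPa.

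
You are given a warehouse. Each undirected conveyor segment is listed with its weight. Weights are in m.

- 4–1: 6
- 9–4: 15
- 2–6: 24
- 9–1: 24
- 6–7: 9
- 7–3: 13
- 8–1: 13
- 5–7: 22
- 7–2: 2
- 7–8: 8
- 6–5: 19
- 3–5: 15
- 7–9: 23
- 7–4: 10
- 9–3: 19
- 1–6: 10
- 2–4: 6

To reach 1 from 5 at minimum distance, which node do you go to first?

6

Compare a few routes:
5–7–2–4–1: 22+2+6+6 = 36
5–6–1: 19+10 = 29
The minimum is 29 m via 5–6–1.
So from 5 the first move is to 6.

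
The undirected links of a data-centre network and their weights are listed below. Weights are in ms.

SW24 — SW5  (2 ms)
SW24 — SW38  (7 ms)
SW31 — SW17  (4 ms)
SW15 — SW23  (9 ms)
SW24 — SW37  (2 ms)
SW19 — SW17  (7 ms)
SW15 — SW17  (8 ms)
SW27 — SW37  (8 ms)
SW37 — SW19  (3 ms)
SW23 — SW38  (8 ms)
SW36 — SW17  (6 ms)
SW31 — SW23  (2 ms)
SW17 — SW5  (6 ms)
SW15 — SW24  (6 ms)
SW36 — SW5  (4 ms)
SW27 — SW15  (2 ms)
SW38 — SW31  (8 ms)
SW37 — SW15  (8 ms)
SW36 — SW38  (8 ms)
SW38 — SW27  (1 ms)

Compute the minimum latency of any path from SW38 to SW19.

Settle nodes by increasing distance from SW38:
SW38: 0
SW27: 1  (via SW38)
SW15: 3  (via SW27)
SW24: 7  (via SW38)
SW36: 8  (via SW38)
SW23: 8  (via SW38)
SW31: 8  (via SW38)
SW5: 9  (via SW24)
SW37: 9  (via SW27)
SW17: 11  (via SW15)
SW19: 12  (via SW37)
Shortest route: SW38–SW27–SW37–SW19 = 12 ms.

12 ms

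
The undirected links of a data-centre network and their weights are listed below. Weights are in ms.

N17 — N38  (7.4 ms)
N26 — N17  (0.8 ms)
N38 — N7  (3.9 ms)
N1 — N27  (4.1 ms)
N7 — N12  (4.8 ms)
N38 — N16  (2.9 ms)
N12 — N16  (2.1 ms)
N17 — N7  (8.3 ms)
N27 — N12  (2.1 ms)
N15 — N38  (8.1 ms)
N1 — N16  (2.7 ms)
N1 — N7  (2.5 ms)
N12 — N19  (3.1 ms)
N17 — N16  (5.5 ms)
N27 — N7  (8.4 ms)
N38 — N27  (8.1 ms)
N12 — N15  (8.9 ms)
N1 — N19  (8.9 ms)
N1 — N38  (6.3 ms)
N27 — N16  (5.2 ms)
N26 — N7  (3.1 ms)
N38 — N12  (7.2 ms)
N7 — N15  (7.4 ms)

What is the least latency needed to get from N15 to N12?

Running Dijkstra from N15:
N15: 0
N7: 7.4  (via N15)
N38: 8.1  (via N15)
N12: 8.9  (via N15)
Shortest route: N15–N12 = 8.9 ms.

8.9 ms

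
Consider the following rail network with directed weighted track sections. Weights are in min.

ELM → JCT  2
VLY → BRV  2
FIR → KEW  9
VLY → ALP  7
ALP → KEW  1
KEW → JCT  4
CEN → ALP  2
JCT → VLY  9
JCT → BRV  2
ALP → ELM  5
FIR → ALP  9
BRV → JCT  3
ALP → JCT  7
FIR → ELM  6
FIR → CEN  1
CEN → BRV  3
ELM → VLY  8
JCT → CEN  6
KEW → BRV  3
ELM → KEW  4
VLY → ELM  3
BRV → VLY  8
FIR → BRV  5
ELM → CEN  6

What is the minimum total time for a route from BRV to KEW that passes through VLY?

15 min

Best BRV to VLY: BRV–VLY costing 8
Best VLY to KEW: VLY–ELM–KEW costing 7
Total via VLY: 8 + 7 = 15 min.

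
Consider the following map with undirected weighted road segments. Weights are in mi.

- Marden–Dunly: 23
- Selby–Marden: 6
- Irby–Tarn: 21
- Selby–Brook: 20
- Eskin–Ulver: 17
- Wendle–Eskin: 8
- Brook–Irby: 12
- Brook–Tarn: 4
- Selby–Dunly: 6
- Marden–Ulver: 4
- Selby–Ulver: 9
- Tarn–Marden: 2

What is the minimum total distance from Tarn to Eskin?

23 mi

Running Dijkstra from Tarn:
Tarn: 0
Marden: 2  (via Tarn)
Brook: 4  (via Tarn)
Ulver: 6  (via Marden)
Selby: 8  (via Marden)
Dunly: 14  (via Selby)
Irby: 16  (via Brook)
Eskin: 23  (via Ulver)
Shortest route: Tarn → Marden → Ulver → Eskin = 23 mi.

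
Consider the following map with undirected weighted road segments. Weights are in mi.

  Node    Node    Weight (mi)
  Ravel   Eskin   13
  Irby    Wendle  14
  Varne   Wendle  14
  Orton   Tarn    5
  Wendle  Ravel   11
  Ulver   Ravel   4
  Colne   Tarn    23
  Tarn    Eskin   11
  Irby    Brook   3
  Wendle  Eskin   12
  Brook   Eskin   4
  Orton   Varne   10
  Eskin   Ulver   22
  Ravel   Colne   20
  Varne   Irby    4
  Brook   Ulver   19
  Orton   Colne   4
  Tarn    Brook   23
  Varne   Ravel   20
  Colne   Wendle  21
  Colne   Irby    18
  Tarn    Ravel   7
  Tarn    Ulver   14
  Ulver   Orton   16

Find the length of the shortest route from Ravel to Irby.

Candidate routes:
Ravel → Eskin → Brook → Irby: 13+4+3 = 20
Ravel → Varne → Irby: 20+4 = 24
Cheapest is Ravel → Eskin → Brook → Irby at 20 mi.

20 mi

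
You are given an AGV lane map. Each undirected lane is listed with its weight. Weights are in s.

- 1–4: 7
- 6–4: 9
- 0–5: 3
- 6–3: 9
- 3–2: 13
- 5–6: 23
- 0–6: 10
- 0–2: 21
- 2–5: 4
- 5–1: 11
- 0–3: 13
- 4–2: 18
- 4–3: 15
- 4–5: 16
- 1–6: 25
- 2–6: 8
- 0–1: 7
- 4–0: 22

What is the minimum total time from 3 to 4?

Candidate routes:
3 → 6 → 4: 9+9 = 18
3 → 4: 15 = 15
Cheapest is 3 → 4 at 15 s.

15 s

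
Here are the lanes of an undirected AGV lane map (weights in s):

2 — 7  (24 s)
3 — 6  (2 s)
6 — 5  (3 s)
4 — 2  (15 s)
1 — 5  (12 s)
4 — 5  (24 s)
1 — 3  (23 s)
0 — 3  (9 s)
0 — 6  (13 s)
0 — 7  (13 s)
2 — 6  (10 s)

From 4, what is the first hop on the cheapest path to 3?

Enumerating some paths:
4–5–6–3: 24+3+2 = 29
4–2–6–3: 15+10+2 = 27
4–2–6–0–3: 15+10+13+9 = 47
The minimum is 27 s via 4–2–6–3.
So from 4 the first move is to 2.

2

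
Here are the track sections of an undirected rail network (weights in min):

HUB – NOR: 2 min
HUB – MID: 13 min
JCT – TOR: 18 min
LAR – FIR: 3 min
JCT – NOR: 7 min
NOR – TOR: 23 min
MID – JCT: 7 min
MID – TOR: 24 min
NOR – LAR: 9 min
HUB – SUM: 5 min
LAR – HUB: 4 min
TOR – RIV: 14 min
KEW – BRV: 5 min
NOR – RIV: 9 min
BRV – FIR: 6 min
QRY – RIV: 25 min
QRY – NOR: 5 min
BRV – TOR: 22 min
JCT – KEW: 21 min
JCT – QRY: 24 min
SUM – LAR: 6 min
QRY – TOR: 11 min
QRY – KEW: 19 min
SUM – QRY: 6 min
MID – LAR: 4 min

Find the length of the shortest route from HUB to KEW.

18 min

Enumerating some paths:
HUB–NOR–LAR–FIR–BRV–KEW: 2+9+3+6+5 = 25
HUB–LAR–FIR–BRV–KEW: 4+3+6+5 = 18
The minimum is 18 min via HUB–LAR–FIR–BRV–KEW.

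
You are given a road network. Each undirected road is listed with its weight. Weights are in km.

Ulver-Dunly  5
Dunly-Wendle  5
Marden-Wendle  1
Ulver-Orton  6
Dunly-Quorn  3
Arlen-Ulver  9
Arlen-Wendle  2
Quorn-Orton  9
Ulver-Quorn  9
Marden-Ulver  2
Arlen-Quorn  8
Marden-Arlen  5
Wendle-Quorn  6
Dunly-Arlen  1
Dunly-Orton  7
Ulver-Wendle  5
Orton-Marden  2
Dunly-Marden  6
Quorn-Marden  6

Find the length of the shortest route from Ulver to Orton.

4 km

Running Dijkstra from Ulver:
Ulver: 0
Marden: 2  (via Ulver)
Wendle: 3  (via Marden)
Orton: 4  (via Marden)
Shortest route: Ulver–Marden–Orton = 4 km.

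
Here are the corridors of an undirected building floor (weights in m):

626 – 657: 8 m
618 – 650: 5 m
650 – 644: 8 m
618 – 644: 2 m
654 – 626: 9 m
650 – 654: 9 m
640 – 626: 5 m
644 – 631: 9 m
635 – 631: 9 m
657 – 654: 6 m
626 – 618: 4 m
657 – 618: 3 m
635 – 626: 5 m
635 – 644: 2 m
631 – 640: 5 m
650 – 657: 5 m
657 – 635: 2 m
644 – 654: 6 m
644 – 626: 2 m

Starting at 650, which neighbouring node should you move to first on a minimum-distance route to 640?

Candidate routes:
650 - 657 - 635 - 644 - 626 - 640: 5+2+2+2+5 = 16
650 - 657 - 618 - 644 - 626 - 640: 5+3+2+2+5 = 17
650 - 618 - 626 - 640: 5+4+5 = 14
650 - 644 - 626 - 640: 8+2+5 = 15
The minimum is 14 m via 650 - 618 - 626 - 640.
So from 650 the first move is to 618.

618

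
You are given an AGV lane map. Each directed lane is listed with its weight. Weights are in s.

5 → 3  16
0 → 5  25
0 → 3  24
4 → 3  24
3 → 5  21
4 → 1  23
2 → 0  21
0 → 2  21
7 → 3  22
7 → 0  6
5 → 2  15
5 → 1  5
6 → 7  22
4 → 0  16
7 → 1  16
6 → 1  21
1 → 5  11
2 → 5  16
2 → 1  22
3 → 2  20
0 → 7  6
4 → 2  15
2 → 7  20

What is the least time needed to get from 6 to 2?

47 s

Candidate routes:
6 → 7 → 3 → 2: 22+22+20 = 64
6 → 1 → 5 → 2: 21+11+15 = 47
6 → 7 → 0 → 2: 22+6+21 = 49
The minimum is 47 s via 6 → 1 → 5 → 2.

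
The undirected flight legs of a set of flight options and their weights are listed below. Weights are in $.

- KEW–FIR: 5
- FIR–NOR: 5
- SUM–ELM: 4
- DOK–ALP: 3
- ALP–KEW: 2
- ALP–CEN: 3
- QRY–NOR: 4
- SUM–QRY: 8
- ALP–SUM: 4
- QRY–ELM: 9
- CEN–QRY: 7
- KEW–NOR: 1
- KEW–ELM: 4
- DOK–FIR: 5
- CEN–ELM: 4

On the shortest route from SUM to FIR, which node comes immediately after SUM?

ALP

Compare a few routes:
SUM → ALP → KEW → FIR: 4+2+5 = 11
SUM → ALP → KEW → NOR → FIR: 4+2+1+5 = 12
SUM → ALP → DOK → FIR: 4+3+5 = 12
SUM → ELM → KEW → FIR: 4+4+5 = 13
Cheapest is SUM → ALP → KEW → FIR at $11.
So from SUM the first move is to ALP.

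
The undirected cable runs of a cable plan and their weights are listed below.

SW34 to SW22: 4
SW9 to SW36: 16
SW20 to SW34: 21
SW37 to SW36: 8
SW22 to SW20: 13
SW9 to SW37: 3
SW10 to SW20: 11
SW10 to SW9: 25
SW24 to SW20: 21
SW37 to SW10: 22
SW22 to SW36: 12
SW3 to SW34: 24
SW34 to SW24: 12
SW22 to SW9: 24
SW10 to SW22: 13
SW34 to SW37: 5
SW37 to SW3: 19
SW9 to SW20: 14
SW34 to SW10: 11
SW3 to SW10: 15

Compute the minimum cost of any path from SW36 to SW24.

Running Dijkstra from SW36:
SW36: 0
SW37: 8  (via SW36)
SW9: 11  (via SW37)
SW22: 12  (via SW36)
SW34: 13  (via SW37)
SW10: 24  (via SW34)
SW20: 25  (via SW9)
SW24: 25  (via SW34)
Shortest route: SW36–SW37–SW34–SW24 = 25.

25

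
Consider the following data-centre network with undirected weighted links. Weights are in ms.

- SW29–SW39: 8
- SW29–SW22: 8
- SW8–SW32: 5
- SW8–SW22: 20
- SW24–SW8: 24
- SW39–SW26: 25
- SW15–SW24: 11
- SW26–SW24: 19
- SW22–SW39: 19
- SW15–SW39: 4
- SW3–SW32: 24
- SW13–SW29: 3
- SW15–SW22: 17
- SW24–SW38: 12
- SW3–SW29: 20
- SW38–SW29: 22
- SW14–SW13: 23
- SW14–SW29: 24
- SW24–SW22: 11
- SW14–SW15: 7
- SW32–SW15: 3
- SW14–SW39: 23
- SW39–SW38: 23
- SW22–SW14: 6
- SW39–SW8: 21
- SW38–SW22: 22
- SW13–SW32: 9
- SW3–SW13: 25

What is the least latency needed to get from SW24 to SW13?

22 ms

Settle nodes by increasing distance from SW24:
SW24: 0
SW22: 11  (via SW24)
SW15: 11  (via SW24)
SW38: 12  (via SW24)
SW32: 14  (via SW15)
SW39: 15  (via SW15)
SW14: 17  (via SW22)
SW29: 19  (via SW22)
SW8: 19  (via SW32)
SW26: 19  (via SW24)
SW13: 22  (via SW29)
Shortest route: SW24–SW22–SW29–SW13 = 22 ms.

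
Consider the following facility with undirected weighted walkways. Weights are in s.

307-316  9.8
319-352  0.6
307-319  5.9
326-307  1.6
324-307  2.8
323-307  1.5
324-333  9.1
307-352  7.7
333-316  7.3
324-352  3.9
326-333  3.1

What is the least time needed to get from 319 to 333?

10.6 s

Compare a few routes:
319 → 352 → 307 → 326 → 333: 0.6+7.7+1.6+3.1 = 13
319 → 307 → 326 → 333: 5.9+1.6+3.1 = 10.6
319 → 352 → 324 → 307 → 326 → 333: 0.6+3.9+2.8+1.6+3.1 = 12
Cheapest is 319 → 307 → 326 → 333 at 10.6 s.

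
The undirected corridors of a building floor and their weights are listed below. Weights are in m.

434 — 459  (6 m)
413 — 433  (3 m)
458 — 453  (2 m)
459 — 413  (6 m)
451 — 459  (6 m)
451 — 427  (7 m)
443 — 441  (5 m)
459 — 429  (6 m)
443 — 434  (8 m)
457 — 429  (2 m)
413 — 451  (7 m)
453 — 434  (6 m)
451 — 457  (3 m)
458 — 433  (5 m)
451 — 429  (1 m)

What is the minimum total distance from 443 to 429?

Candidate routes:
443–434–459–451–457–429: 8+6+6+3+2 = 25
443–434–459–451–429: 8+6+6+1 = 21
443–434–459–429: 8+6+6 = 20
443–434–459–413–451–429: 8+6+6+7+1 = 28
The minimum is 20 m via 443–434–459–429.

20 m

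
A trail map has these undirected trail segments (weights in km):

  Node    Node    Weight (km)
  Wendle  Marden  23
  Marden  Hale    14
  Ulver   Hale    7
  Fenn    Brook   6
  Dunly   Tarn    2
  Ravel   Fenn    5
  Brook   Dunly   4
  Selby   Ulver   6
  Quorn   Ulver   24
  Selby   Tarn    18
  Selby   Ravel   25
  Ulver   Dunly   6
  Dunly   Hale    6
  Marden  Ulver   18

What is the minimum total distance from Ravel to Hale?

Settle nodes by increasing distance from Ravel:
Ravel: 0
Fenn: 5  (via Ravel)
Brook: 11  (via Fenn)
Dunly: 15  (via Brook)
Tarn: 17  (via Dunly)
Ulver: 21  (via Dunly)
Hale: 21  (via Dunly)
Shortest route: Ravel–Fenn–Brook–Dunly–Hale = 21 km.

21 km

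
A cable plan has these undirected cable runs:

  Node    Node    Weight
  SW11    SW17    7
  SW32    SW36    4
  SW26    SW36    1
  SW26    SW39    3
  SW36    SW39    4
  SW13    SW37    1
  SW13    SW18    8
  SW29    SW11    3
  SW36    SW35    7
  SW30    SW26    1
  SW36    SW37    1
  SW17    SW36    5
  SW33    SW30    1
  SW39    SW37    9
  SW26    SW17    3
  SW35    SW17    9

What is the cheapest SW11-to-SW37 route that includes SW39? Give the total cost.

18

Shortest SW11→SW39: SW11–SW17–SW26–SW39 = 13
Shortest SW39→SW37: SW39–SW36–SW37 = 5
Total via SW39: 13 + 5 = 18.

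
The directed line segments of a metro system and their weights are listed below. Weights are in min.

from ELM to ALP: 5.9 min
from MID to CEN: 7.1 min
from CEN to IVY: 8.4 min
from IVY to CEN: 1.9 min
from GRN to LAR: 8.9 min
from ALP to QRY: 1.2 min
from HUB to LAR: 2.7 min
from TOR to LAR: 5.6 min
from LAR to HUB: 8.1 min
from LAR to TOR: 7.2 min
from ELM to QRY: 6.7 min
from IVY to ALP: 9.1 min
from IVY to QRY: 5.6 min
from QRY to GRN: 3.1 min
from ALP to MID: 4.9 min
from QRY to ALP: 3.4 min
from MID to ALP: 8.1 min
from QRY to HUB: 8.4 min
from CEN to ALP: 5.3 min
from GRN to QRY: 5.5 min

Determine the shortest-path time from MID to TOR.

27.6 min

Enumerating some paths:
MID - ALP - QRY - GRN - LAR - TOR: 8.1+1.2+3.1+8.9+7.2 = 28.5
MID - ALP - QRY - HUB - LAR - TOR: 8.1+1.2+8.4+2.7+7.2 = 27.6
MID - CEN - ALP - QRY - GRN - LAR - TOR: 7.1+5.3+1.2+3.1+8.9+7.2 = 32.8
MID - CEN - ALP - QRY - HUB - LAR - TOR: 7.1+5.3+1.2+8.4+2.7+7.2 = 31.9
The minimum is 27.6 min via MID - ALP - QRY - HUB - LAR - TOR.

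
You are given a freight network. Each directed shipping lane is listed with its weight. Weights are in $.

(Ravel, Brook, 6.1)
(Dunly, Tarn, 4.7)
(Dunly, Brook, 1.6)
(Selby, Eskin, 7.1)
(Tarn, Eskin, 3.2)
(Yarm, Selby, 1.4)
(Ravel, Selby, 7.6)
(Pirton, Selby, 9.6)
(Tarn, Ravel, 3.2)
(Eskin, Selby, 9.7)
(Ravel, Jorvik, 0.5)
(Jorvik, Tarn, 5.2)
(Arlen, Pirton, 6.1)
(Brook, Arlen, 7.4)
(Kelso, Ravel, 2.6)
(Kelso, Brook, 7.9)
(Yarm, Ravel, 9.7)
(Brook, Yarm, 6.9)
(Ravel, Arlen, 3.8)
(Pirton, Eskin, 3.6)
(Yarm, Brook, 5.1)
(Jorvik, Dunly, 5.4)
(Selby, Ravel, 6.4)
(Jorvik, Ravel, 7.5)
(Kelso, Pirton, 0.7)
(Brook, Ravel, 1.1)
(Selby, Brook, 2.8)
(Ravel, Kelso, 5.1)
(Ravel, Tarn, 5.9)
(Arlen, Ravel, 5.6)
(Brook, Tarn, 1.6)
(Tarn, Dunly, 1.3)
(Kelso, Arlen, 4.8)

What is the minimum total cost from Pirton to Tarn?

Compare a few routes:
Pirton - Eskin - Selby - Brook - Tarn: 3.6+9.7+2.8+1.6 = 17.7
Pirton - Selby - Brook - Ravel - Jorvik - Tarn: 9.6+2.8+1.1+0.5+5.2 = 19.2
Pirton - Selby - Brook - Ravel - Tarn: 9.6+2.8+1.1+5.9 = 19.4
Pirton - Selby - Brook - Tarn: 9.6+2.8+1.6 = 14
The minimum is $14 via Pirton - Selby - Brook - Tarn.

$14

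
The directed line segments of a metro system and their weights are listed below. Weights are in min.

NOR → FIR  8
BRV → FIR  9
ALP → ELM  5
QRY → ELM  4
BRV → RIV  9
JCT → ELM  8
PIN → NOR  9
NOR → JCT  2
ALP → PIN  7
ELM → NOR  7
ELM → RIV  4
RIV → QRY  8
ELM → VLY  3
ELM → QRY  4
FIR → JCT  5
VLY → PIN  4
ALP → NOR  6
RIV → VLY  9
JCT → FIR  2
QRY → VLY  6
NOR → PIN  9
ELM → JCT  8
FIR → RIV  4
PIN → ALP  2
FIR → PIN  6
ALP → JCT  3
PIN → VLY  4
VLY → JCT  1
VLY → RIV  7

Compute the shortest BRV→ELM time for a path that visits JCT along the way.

22 min

Best BRV to JCT: BRV → FIR → JCT costing 14
Best JCT to ELM: JCT → ELM costing 8
Total via JCT: 14 + 8 = 22 min.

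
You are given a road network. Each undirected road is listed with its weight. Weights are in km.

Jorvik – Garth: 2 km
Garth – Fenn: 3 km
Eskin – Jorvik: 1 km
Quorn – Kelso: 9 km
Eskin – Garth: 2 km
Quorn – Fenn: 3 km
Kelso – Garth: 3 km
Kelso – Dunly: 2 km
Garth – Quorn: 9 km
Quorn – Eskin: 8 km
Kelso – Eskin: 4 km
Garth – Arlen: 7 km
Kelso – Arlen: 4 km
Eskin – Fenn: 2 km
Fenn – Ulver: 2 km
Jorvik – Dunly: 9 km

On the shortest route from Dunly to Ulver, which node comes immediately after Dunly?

Candidate routes:
Dunly–Kelso–Garth–Eskin–Fenn–Ulver: 2+3+2+2+2 = 11
Dunly–Kelso–Garth–Fenn–Ulver: 2+3+3+2 = 10
Dunly–Kelso–Eskin–Garth–Fenn–Ulver: 2+4+2+3+2 = 13
Dunly–Kelso–Garth–Jorvik–Eskin–Fenn–Ulver: 2+3+2+1+2+2 = 12
The minimum is 10 km via Dunly–Kelso–Garth–Fenn–Ulver.
So from Dunly the first move is to Kelso.

Kelso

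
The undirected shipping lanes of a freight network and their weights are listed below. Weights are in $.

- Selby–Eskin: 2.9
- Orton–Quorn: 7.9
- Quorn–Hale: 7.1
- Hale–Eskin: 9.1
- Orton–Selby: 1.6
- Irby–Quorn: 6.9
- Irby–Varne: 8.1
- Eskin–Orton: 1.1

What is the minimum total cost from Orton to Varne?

$22.9

Candidate routes:
Orton–Selby–Eskin–Hale–Quorn–Irby–Varne: 1.6+2.9+9.1+7.1+6.9+8.1 = 35.7
Orton–Quorn–Irby–Varne: 7.9+6.9+8.1 = 22.9
Orton–Eskin–Hale–Quorn–Irby–Varne: 1.1+9.1+7.1+6.9+8.1 = 32.3
The minimum is $22.9 via Orton–Quorn–Irby–Varne.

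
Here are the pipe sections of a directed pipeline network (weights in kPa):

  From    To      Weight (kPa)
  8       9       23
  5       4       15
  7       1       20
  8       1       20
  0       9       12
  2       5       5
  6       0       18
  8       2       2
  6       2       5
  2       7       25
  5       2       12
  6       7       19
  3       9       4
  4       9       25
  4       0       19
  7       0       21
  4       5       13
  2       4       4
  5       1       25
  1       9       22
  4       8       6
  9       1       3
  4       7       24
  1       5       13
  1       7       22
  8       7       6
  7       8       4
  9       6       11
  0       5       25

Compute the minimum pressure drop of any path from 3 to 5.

20 kPa

Settle nodes by increasing distance from 3:
3: 0
9: 4  (via 3)
1: 7  (via 9)
6: 15  (via 9)
2: 20  (via 6)
5: 20  (via 1)
Shortest route: 3 → 9 → 1 → 5 = 20 kPa.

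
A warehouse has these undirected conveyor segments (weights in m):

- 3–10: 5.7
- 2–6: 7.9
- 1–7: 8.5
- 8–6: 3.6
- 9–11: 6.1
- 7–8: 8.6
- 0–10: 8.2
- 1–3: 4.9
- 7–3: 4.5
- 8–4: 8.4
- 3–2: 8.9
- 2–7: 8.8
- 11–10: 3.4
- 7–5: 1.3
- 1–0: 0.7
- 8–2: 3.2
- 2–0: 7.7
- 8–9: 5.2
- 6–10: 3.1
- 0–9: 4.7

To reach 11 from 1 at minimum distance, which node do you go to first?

0

Candidate routes:
1 → 3 → 10 → 11: 4.9+5.7+3.4 = 14
1 → 0 → 10 → 11: 0.7+8.2+3.4 = 12.3
1 → 0 → 9 → 8 → 6 → 10 → 11: 0.7+4.7+5.2+3.6+3.1+3.4 = 20.7
1 → 0 → 9 → 11: 0.7+4.7+6.1 = 11.5
The minimum is 11.5 m via 1 → 0 → 9 → 11.
So from 1 the first move is to 0.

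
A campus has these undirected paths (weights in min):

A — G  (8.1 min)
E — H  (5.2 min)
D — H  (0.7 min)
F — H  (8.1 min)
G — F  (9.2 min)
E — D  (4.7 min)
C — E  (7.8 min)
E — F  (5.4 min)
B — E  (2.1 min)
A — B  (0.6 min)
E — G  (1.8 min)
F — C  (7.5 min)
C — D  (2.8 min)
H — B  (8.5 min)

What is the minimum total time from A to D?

Running Dijkstra from A:
A: 0
B: 0.6  (via A)
E: 2.7  (via B)
G: 4.5  (via E)
D: 7.4  (via E)
Shortest route: A → B → E → D = 7.4 min.

7.4 min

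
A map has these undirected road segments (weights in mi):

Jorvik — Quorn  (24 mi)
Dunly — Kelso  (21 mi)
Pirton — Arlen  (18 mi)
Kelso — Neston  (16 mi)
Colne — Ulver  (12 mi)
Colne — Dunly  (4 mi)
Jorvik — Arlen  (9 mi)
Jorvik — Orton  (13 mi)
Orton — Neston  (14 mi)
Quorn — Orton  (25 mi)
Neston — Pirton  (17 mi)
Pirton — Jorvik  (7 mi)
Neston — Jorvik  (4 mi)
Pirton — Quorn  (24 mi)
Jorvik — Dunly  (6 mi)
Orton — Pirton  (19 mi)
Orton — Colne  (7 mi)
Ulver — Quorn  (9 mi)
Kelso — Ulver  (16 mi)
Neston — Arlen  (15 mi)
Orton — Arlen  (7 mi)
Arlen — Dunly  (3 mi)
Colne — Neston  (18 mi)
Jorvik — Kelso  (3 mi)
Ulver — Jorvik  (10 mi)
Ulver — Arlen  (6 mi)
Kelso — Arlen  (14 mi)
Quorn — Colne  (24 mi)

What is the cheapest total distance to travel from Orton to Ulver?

13 mi

Compare a few routes:
Orton - Arlen - Ulver: 7+6 = 13
Orton - Colne - Ulver: 7+12 = 19
Cheapest is Orton - Arlen - Ulver at 13 mi.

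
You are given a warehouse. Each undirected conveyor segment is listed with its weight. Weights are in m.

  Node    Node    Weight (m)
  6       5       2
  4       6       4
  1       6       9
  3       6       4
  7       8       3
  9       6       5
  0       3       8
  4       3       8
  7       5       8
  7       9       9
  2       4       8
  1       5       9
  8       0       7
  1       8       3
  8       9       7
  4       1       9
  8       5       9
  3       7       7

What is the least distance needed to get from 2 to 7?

Compare a few routes:
2 - 4 - 6 - 3 - 7: 8+4+4+7 = 23
2 - 4 - 6 - 5 - 7: 8+4+2+8 = 22
Cheapest is 2 - 4 - 6 - 5 - 7 at 22 m.

22 m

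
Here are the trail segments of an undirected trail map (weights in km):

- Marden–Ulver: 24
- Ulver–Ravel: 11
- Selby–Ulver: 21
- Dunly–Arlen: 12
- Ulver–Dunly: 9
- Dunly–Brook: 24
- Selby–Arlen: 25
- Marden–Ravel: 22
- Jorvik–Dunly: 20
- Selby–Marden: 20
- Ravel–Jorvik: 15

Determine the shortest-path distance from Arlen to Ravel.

Enumerating some paths:
Arlen → Dunly → Jorvik → Ravel: 12+20+15 = 47
Arlen → Dunly → Ulver → Ravel: 12+9+11 = 32
Arlen → Selby → Ulver → Ravel: 25+21+11 = 57
Cheapest is Arlen → Dunly → Ulver → Ravel at 32 km.

32 km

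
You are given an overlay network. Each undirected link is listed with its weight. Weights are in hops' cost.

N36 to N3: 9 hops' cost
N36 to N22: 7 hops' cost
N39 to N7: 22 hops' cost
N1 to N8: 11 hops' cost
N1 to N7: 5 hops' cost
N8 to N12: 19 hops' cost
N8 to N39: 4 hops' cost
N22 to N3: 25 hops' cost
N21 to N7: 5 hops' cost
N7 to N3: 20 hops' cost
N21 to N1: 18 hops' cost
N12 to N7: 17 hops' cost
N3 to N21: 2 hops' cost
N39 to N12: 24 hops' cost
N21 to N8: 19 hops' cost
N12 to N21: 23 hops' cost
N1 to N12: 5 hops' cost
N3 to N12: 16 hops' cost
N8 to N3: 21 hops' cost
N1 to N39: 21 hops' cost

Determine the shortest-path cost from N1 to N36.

Candidate routes:
N1 → N21 → N3 → N36: 18+2+9 = 29
N1 → N7 → N21 → N3 → N36: 5+5+2+9 = 21
N1 → N7 → N3 → N36: 5+20+9 = 34
N1 → N12 → N3 → N36: 5+16+9 = 30
Cheapest is N1 → N7 → N21 → N3 → N36 at 21 hops' cost.

21 hops' cost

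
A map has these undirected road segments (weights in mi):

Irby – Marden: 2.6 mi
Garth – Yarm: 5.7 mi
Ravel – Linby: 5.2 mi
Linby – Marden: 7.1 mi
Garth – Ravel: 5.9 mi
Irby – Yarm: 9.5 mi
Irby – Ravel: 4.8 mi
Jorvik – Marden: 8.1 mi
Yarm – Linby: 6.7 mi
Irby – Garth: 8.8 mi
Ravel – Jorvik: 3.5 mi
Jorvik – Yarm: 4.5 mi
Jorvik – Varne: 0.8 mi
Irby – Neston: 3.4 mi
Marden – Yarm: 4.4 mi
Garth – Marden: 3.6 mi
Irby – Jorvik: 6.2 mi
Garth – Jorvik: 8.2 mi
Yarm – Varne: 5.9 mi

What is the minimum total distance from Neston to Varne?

10.4 mi

Settle nodes by increasing distance from Neston:
Neston: 0
Irby: 3.4  (via Neston)
Marden: 6  (via Irby)
Ravel: 8.2  (via Irby)
Garth: 9.6  (via Marden)
Jorvik: 9.6  (via Irby)
Varne: 10.4  (via Jorvik)
Shortest route: Neston–Irby–Jorvik–Varne = 10.4 mi.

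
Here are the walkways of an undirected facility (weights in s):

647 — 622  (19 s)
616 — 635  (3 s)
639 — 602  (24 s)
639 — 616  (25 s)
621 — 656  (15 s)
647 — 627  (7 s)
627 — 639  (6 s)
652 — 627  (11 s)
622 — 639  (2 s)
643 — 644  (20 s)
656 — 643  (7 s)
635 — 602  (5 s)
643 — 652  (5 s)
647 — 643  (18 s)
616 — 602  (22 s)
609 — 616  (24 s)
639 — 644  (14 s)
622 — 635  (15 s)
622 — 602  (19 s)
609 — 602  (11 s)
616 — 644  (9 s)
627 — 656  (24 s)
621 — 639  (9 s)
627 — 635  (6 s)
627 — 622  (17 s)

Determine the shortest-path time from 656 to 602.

Settle nodes by increasing distance from 656:
656: 0
643: 7  (via 656)
652: 12  (via 643)
621: 15  (via 656)
627: 23  (via 652)
639: 24  (via 621)
647: 25  (via 643)
622: 26  (via 639)
644: 27  (via 643)
635: 29  (via 627)
616: 32  (via 635)
602: 34  (via 635)
Shortest route: 656–643–652–627–635–602 = 34 s.

34 s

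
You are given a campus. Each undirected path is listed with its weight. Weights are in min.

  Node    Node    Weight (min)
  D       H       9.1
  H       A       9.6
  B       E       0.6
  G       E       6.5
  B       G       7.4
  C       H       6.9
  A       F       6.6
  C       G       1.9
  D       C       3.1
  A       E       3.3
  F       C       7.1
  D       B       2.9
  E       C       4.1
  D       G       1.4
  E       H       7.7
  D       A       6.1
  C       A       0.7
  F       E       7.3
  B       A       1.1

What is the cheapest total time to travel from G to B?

Candidate routes:
G–D–B: 1.4+2.9 = 4.3
G–C–A–B: 1.9+0.7+1.1 = 3.7
Cheapest is G–C–A–B at 3.7 min.

3.7 min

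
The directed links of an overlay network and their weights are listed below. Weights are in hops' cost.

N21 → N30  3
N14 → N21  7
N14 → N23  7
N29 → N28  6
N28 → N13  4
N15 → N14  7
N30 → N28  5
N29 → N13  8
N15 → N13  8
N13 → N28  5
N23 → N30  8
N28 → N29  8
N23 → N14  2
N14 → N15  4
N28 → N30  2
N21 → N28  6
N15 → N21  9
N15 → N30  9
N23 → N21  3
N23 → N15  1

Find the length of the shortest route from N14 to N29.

21 hops' cost

Compare a few routes:
N14–N21–N30–N28–N29: 7+3+5+8 = 23
N14–N21–N28–N29: 7+6+8 = 21
Cheapest is N14–N21–N28–N29 at 21 hops' cost.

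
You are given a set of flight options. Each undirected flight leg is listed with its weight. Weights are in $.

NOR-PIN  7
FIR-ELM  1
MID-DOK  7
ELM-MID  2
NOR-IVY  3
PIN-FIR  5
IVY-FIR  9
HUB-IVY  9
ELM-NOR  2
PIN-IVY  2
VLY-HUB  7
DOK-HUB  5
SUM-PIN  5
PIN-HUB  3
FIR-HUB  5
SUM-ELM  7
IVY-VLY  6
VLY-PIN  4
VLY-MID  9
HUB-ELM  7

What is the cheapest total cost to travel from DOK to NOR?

$11

Running Dijkstra from DOK:
DOK: 0
HUB: 5  (via DOK)
MID: 7  (via DOK)
PIN: 8  (via HUB)
ELM: 9  (via MID)
IVY: 10  (via PIN)
FIR: 10  (via HUB)
NOR: 11  (via ELM)
Shortest route: DOK → MID → ELM → NOR = $11.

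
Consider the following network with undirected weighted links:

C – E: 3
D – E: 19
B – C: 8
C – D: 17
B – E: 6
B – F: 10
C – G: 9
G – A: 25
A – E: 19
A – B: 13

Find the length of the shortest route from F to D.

35

Shortest distances from F:
F: 0
B: 10  (via F)
E: 16  (via B)
C: 18  (via B)
A: 23  (via B)
G: 27  (via C)
D: 35  (via E)
Shortest route: F–B–E–D = 35.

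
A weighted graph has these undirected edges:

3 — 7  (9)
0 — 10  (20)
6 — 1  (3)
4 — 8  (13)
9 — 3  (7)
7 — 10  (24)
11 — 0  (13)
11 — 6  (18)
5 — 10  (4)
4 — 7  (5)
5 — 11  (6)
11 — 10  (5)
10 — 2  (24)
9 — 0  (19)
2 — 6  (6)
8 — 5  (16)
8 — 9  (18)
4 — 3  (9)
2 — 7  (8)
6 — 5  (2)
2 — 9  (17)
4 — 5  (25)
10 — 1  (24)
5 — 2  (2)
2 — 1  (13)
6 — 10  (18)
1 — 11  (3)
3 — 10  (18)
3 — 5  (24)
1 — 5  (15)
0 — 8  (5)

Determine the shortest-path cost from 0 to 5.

Shortest distances from 0:
0: 0
8: 5  (via 0)
11: 13  (via 0)
1: 16  (via 11)
4: 18  (via 8)
10: 18  (via 11)
5: 19  (via 11)
Shortest route: 0–11–5 = 19.

19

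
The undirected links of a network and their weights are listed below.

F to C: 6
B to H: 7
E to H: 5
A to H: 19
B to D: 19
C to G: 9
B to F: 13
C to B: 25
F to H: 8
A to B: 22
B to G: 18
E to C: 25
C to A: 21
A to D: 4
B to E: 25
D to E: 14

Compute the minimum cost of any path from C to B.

Running Dijkstra from C:
C: 0
F: 6  (via C)
G: 9  (via C)
H: 14  (via F)
B: 19  (via F)
Shortest route: C–F–B = 19.

19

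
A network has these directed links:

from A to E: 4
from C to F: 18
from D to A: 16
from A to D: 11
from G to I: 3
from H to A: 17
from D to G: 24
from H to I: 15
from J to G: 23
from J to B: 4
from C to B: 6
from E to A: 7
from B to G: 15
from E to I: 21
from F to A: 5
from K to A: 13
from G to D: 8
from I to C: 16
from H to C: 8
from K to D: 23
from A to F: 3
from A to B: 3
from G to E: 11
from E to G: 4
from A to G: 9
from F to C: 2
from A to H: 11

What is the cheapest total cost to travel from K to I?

24

Running Dijkstra from K:
K: 0
A: 13  (via K)
B: 16  (via A)
F: 16  (via A)
E: 17  (via A)
C: 18  (via F)
G: 21  (via E)
D: 23  (via K)
H: 24  (via A)
I: 24  (via G)
Shortest route: K → A → E → G → I = 24.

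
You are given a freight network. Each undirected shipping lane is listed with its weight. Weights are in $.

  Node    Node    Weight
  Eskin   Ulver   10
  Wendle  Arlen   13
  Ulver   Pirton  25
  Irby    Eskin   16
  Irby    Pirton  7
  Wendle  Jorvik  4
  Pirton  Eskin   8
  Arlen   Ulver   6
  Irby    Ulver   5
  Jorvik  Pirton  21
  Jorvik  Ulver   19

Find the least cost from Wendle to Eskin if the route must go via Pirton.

$33

Shortest Wendle→Pirton: Wendle–Jorvik–Pirton = 25
Shortest Pirton→Eskin: Pirton–Eskin = 8
Total via Pirton: 25 + 8 = $33.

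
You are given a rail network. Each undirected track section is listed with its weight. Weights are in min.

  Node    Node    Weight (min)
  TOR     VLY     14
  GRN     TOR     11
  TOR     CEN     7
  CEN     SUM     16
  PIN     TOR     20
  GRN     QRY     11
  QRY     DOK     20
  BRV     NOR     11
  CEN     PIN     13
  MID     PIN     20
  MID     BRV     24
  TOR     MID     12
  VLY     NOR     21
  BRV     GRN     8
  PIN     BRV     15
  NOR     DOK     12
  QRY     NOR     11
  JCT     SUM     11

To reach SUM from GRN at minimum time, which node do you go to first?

TOR

Enumerating some paths:
GRN–TOR–CEN–SUM: 11+7+16 = 34
GRN–BRV–PIN–CEN–SUM: 8+15+13+16 = 52
GRN–BRV–PIN–TOR–CEN–SUM: 8+15+20+7+16 = 66
GRN–TOR–PIN–CEN–SUM: 11+20+13+16 = 60
The minimum is 34 min via GRN–TOR–CEN–SUM.
So from GRN the first move is to TOR.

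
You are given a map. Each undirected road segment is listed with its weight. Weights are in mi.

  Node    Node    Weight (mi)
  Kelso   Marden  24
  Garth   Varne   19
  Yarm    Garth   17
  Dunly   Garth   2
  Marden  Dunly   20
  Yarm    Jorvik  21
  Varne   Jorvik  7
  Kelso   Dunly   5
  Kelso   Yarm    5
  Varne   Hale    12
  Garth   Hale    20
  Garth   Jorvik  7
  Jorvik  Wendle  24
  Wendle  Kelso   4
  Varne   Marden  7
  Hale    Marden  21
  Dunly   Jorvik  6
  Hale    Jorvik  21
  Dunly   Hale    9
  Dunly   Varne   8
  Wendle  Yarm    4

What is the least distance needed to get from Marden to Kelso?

20 mi

Shortest distances from Marden:
Marden: 0
Varne: 7  (via Marden)
Jorvik: 14  (via Varne)
Dunly: 15  (via Varne)
Garth: 17  (via Dunly)
Hale: 19  (via Varne)
Kelso: 20  (via Dunly)
Shortest route: Marden → Varne → Dunly → Kelso = 20 mi.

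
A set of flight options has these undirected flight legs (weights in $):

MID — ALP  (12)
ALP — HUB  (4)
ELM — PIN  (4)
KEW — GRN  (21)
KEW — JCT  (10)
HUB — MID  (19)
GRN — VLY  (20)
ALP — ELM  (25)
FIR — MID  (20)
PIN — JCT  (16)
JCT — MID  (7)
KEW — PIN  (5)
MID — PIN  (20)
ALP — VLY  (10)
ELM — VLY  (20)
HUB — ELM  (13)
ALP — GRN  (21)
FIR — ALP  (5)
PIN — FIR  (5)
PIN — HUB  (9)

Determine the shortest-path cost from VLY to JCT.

$29

Settle nodes by increasing distance from VLY:
VLY: 0
ALP: 10  (via VLY)
HUB: 14  (via ALP)
FIR: 15  (via ALP)
PIN: 20  (via FIR)
GRN: 20  (via VLY)
ELM: 20  (via VLY)
MID: 22  (via ALP)
KEW: 25  (via PIN)
JCT: 29  (via MID)
Shortest route: VLY–ALP–MID–JCT = $29.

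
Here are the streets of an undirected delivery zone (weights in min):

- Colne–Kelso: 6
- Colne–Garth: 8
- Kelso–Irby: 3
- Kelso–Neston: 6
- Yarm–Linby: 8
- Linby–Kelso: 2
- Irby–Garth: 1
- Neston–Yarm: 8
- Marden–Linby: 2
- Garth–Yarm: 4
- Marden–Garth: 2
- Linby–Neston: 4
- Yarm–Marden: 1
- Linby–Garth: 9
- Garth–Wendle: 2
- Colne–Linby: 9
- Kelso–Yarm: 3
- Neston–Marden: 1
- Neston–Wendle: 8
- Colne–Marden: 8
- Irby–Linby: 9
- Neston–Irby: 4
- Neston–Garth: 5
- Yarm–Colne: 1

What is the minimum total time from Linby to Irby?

5 min

Compare a few routes:
Linby–Kelso–Irby: 2+3 = 5
Linby–Marden–Neston–Irby: 2+1+4 = 7
The minimum is 5 min via Linby–Kelso–Irby.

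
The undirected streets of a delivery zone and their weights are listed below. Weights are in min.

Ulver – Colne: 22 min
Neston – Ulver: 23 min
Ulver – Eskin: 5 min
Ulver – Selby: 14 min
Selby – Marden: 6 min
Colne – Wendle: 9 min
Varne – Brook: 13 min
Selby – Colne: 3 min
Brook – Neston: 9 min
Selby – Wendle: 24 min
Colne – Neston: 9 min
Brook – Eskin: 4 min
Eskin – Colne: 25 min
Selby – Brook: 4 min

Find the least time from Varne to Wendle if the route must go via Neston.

40 min

Best Varne to Neston: Varne–Brook–Neston costing 22
Shortest Neston→Wendle: Neston–Colne–Wendle = 18
Total via Neston: 22 + 18 = 40 min.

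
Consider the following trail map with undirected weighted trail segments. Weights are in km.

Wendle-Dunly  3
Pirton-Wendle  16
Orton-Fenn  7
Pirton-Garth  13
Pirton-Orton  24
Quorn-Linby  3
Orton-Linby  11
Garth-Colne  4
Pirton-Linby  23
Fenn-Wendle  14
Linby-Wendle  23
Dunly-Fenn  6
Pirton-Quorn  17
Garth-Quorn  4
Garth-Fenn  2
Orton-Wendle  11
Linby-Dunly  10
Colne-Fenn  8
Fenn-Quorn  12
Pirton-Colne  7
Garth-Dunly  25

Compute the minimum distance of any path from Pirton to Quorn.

Compare a few routes:
Pirton - Garth - Quorn: 13+4 = 17
Pirton - Quorn: 17 = 17
Pirton - Colne - Garth - Quorn: 7+4+4 = 15
The minimum is 15 km via Pirton - Colne - Garth - Quorn.

15 km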